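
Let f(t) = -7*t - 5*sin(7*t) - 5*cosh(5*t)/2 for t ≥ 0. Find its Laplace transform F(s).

By linearity of the Laplace transform, transform each term separately.
(-7)·[L{t} = 1!/s^2 = 1/s^2]; (-5)·[L{sin(7t)} = 7/(s^2 + 49)]; (-5/2)·[L{cosh(5t)} = s/(s^2 - 25)].

F(s) = -5*s/(2*(s^2 - 25)) - 35/(s^2 + 49) - 7/s^2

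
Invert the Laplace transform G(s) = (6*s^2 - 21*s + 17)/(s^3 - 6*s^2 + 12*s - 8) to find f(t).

f(t) = -t^2*exp(2*t)/2 + 3*t*exp(2*t) + 6*exp(2*t)

Factor the denominator: s^3 - 6*s^2 + 12*s - 8 = (s - 2)^3.
Partial fraction decomposition gives [6/(s - 2)] + [3/(s - 2)^2] + [-1/(s - 2)^3].
Invert each term: 6/(s - 2) ↔ 6e^(2t); 3/(s - 2)^2 ↔ 3t·e^(2t); -1/(s - 2)^3 ↔ (-1/2)t^2·e^(2t).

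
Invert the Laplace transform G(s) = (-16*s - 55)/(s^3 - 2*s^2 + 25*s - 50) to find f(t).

f(t) = -3*exp(2*t) - 2*sin(5*t) + 3*cos(5*t)

Factor the denominator: s^3 - 2*s^2 + 25*s - 50 = (s - 2)*(s^2 + 25).
Partial fraction decomposition gives [-3/(s - 2)] + [3*s/(s^2 + 25)] + [-10/(s^2 + 25)].
Invert each term: -3/(s - 2) ↔ -3e^(2t); 3·s/(s^2 + 25) ↔ 3cos(5t); -2·5/(s^2 + 25) ↔ -2sin(5t).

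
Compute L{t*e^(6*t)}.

L{e^(6t)} = 1/(s - 6).
Then apply L{t·g(t)} = -d/ds[G(s)] with G(s) = 1/(s - 6):
differentiating 1 time and applying the sign gives (s - 6)^(-2).

(s - 6)^(-2)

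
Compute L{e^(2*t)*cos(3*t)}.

L{cos(3t)} = s/(s^2 + 9).
By the first shifting theorem, multiplying by e^(2t) replaces s with s - 2.

(s - 2)/((s - 2)^2 + 9)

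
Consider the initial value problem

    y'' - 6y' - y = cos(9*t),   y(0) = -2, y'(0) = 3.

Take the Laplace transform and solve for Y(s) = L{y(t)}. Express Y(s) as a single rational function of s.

Laplace-transform each side.
The derivative rules (L{y''} = s^2 Y - s·y(0) - y'(0) and L{y'} = sY - y(0), with y(0) = -2, y'(0) = 3) turn the left side into (s^2 - 6*s - 1)Y - (-2*s + 15).
The right side is L{cos(9*t)} = s/(s^2 + 81).
So (s^2 - 6*s - 1)Y = s/(s^2 + 81) + (-2*s + 15).
Divide through and combine into a single rational function.

Y(s) = (-2*s^3 + 15*s^2 - 161*s + 1215)/(s^4 - 6*s^3 + 80*s^2 - 486*s - 81)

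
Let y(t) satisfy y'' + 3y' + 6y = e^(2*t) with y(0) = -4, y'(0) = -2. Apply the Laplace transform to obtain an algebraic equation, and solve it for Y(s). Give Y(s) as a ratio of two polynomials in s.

Y(s) = (-4*s^2 - 6*s + 29)/(s^3 + s^2 - 12)

Transform both sides with L{·}.
The derivative rules (L{y''} = s^2 Y - s·y(0) - y'(0) and L{y'} = sY - y(0), with y(0) = -4, y'(0) = -2) turn the left side into (s^2 + 3*s + 6)Y - (-4*s - 14).
The right side is L{e^(2*t)} = 1/(s - 2).
So (s^2 + 3*s + 6)Y = 1/(s - 2) + (-4*s - 14).
Divide through and combine into a single rational function.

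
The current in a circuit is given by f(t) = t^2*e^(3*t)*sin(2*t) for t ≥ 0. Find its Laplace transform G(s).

G(s) = 4*(3*s^2 - 18*s + 23)/(s^2 - 6*s + 13)^3

L{sin(2t)} = 2/(s^2 + 4).
Multiplying by e^(3t) shifts s → s - 3, so L{e^(3*t)*sin(2*t)} = 2/((s - 3)^2 + 4).
Then apply L{t^2·g(t)} = (-1)^2 d^2/ds^2[H(s)] with H(s) = 2/((s - 3)^2 + 4):
differentiating 2 times and applying the sign gives 4*(3*s^2 - 18*s + 23)/(s^2 - 6*s + 13)^3.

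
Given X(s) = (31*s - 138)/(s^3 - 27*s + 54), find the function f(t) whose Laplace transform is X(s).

f(t) = -5*t*exp(3*t) + 4*exp(3*t) - 4*exp(-6*t)

Factor the denominator: s^3 - 27*s + 54 = (s - 3)^2*(s + 6).
Partial fraction decomposition gives [4/(s - 3)] + [-5/(s - 3)^2] + [-4/(s + 6)].
Invert each term: 4/(s - 3) ↔ 4e^(3t); -5/(s - 3)^2 ↔ -5t·e^(3t); -4/(s + 6) ↔ -4e^(-6t).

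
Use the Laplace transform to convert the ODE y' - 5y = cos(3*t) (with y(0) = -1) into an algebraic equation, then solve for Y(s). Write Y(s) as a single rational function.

Transform both sides with L{·}.
With L{y'} = sY - y(0) = sY - (-1): the LHS transforms to (s - 5)Y - (-1).
The right side is L{cos(3*t)} = s/(s^2 + 9).
So (s - 5)Y = s/(s^2 + 9) + (-1).
Isolate Y and clear denominators.

Y(s) = (-s^2 + s - 9)/(s^3 - 5*s^2 + 9*s - 45)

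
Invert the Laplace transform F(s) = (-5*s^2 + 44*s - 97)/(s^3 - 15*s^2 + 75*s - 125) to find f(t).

f(t) = -t^2*exp(5*t) - 6*t*exp(5*t) - 5*exp(5*t)

Factor the denominator: s^3 - 15*s^2 + 75*s - 125 = (s - 5)^3.
Partial fraction decomposition gives [-5/(s - 5)] + [-6/(s - 5)^2] + [-2/(s - 5)^3].
Invert each term: -5/(s - 5) ↔ -5e^(5t); -6/(s - 5)^2 ↔ -6t·e^(5t); -2/(s - 5)^3 ↔ (-1)t^2·e^(5t).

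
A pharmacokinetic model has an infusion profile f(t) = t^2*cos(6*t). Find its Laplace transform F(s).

F(s) = 2*s*(s^2 - 108)/(s^2 + 36)^3

L{cos(6t)} = s/(s^2 + 36).
Then apply L{t^2·g(t)} = (-1)^2 d^2/ds^2[G(s)] with G(s) = s/(s^2 + 36):
differentiating 2 times and applying the sign gives 2*s*(s^2 - 108)/(s^2 + 36)^3.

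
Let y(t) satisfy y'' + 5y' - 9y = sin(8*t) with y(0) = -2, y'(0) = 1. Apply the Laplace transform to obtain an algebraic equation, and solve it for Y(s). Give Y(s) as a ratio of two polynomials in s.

Transform both sides with L{·}.
With L{y''} = s^2 Y - s·y(0) - y'(0) and L{y'} = sY - y(0), with y(0) = -2, y'(0) = 1: the LHS transforms to (s^2 + 5*s - 9)Y - (-2*s - 9).
The right side is L{sin(8*t)} = 8/(s^2 + 64).
So (s^2 + 5*s - 9)Y = 8/(s^2 + 64) + (-2*s - 9).
Divide through and combine into a single rational function.

Y(s) = (-2*s^3 - 9*s^2 - 128*s - 568)/(s^4 + 5*s^3 + 55*s^2 + 320*s - 576)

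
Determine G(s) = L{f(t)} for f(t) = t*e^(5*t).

L{e^(5t)} = 1/(s - 5).
Then apply L{t·g(t)} = -d/ds[H(s)] with H(s) = 1/(s - 5):
differentiating 1 time and applying the sign gives (s - 5)^(-2).

G(s) = (s - 5)^(-2)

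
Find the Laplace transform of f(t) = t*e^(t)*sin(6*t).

12*(s - 1)/(s^2 - 2*s + 37)^2

L{sin(6t)} = 6/(s^2 + 36).
Multiplying by e^(t) shifts s → s - 1, so L{e^(t)*sin(6*t)} = 6/((s - 1)^2 + 36).
Then apply L{t·g(t)} = -d/ds[G(s)] with G(s) = 6/((s - 1)^2 + 36):
differentiating 1 time and applying the sign gives 12*(s - 1)/(s^2 - 2*s + 37)^2.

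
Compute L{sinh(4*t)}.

4/(s^2 - 16)

L{sinh(4t)} = 4/(s^2 - 16).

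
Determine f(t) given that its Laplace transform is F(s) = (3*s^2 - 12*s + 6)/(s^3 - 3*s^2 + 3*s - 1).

f(t) = -3*t^2*exp(t)/2 - 6*t*exp(t) + 3*exp(t)

Factor the denominator: s^3 - 3*s^2 + 3*s - 1 = (s - 1)^3.
Partial fraction decomposition gives [3/(s - 1)] + [-6/(s - 1)^2] + [-3/(s - 1)^3].
Invert each term: 3/(s - 1) ↔ 3e^(t); -6/(s - 1)^2 ↔ -6t·e^(t); -3/(s - 1)^3 ↔ (-3/2)t^2·e^(t).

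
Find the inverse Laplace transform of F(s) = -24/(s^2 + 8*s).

-6*exp(-4*t)*sinh(4*t)

Rewrite the denominator: s^2 + 8*s = (s + 4)^2 - 16.
The form in (s + 4) signals a first-shifting-theorem factor e^(-4t).
Since L{sinh(4t)} = 4/(s^2 - 16), the inverse is e^(-4*t)*sinh(4*t), scaled by -6.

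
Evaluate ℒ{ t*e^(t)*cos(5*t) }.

(s - 6)*(s + 4)/(s^2 - 2*s + 26)^2

L{cos(5t)} = s/(s^2 + 25).
Multiplying by e^(t) shifts s → s - 1, so L{e^(t)*cos(5*t)} = (s - 1)/((s - 1)^2 + 25).
Then apply L{t·g(t)} = -d/ds[H(s)] with H(s) = (s - 1)/((s - 1)^2 + 25):
differentiating 1 time and applying the sign gives (s - 6)*(s + 4)/(s^2 - 2*s + 26)^2.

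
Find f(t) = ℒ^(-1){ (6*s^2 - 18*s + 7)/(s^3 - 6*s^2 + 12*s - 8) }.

f(t) = -5*t^2*exp(2*t)/2 + 6*t*exp(2*t) + 6*exp(2*t)

Factor the denominator: s^3 - 6*s^2 + 12*s - 8 = (s - 2)^3.
Partial fraction decomposition gives [6/(s - 2)] + [6/(s - 2)^2] + [-5/(s - 2)^3].
Invert each term: 6/(s - 2) ↔ 6e^(2t); 6/(s - 2)^2 ↔ 6t·e^(2t); -5/(s - 2)^3 ↔ (-5/2)t^2·e^(2t).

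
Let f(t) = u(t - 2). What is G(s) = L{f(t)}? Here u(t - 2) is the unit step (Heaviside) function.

By the second shifting theorem, L{u(t - c)·g(t - c)} = e^(-cs)·H(s) with c = 2 and H(s) = L{g(t)}.
L{1} = 1/s.

G(s) = exp(-2*s)/s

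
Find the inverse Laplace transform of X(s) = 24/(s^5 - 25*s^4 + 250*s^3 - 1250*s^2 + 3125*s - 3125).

Rewrite the denominator: s^5 - 25*s^4 + 250*s^3 - 1250*s^2 + 3125*s - 3125 = (s - 5)^5.
The form in (s - 5) signals a first-shifting-theorem factor e^(5t).
Since L{t^4} = 4!/s^5 = 24/s^5, the inverse is t^4*e^(5*t).

t^4*exp(5*t)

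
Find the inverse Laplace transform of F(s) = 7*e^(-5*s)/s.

The factor e^(-5s) signals a time shift by c = 5 (second shifting theorem).
L{7} = 7/s, so L^-1{7/s} = 7.
Hence the inverse is u(t - 5) times that function evaluated at t - 5.

Heaviside(t - 5)*(7)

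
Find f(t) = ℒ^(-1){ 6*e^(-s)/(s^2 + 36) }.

The factor e^(-s) signals a time shift by c = 1 (second shifting theorem).
L{sin(6t)} = 6/(s^2 + 36), so L^-1{6/(s^2 + 36)} = sin(6*t).
Hence the inverse is u(t - 1) times that function evaluated at t - 1.

f(t) = Heaviside(t - 1)*(sin(6*t - 6))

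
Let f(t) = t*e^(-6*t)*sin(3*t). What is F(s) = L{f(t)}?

F(s) = 6*(s + 6)/(s^2 + 12*s + 45)^2

L{sin(3t)} = 3/(s^2 + 9).
Multiplying by e^(-6t) shifts s → s + 6, so L{e^(-6*t)*sin(3*t)} = 3/((s + 6)^2 + 9).
Then apply L{t·g(t)} = -d/ds[G(s)] with G(s) = 3/((s + 6)^2 + 9):
differentiating 1 time and applying the sign gives 6*(s + 6)/(s^2 + 12*s + 45)^2.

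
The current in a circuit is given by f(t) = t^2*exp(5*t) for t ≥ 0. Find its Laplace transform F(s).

L{t^2} = 2!/s^3 = 2/s^3.
By the first shifting theorem, multiplying by e^(5t) replaces s with s - 5.

F(s) = 2/(s - 5)^3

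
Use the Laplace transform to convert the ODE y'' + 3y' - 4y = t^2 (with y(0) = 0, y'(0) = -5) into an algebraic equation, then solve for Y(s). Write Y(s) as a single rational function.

Y(s) = (-5*s^3 + 2)/(s^5 + 3*s^4 - 4*s^3)

Laplace-transform each side.
The derivative rules (L{y''} = s^2 Y - s·y(0) - y'(0) and L{y'} = sY - y(0), with y(0) = 0, y'(0) = -5) turn the left side into (s^2 + 3*s - 4)Y - (-5).
The right side is L{t^2} = 2/s^3.
So (s^2 + 3*s - 4)Y = 2/s^3 + (-5).
Divide through and combine into a single rational function.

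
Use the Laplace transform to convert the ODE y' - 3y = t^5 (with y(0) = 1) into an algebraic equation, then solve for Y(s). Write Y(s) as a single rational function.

Laplace-transform each side.
With L{y'} = sY - y(0) = sY - 1: the LHS transforms to (s - 3)Y - (1).
The right side is L{t^5} = 120/s^6.
So (s - 3)Y = 120/s^6 + (1).
Solve for Y(s) and write it as one ratio of polynomials.

Y(s) = (s^6 + 120)/(s^7 - 3*s^6)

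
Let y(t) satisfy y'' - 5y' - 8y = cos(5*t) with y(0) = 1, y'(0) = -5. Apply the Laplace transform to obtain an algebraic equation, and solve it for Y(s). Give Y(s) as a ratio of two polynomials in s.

Y(s) = (s^3 - 10*s^2 + 26*s - 250)/(s^4 - 5*s^3 + 17*s^2 - 125*s - 200)

Laplace-transform each side.
Using L{y''} = s^2 Y - s·y(0) - y'(0) and L{y'} = sY - y(0), with y(0) = 1, y'(0) = -5, the left side becomes (s^2 - 5*s - 8)Y - (s - 10).
The right side is L{cos(5*t)} = s/(s^2 + 25).
So (s^2 - 5*s - 8)Y = s/(s^2 + 25) + (s - 10).
Divide through and combine into a single rational function.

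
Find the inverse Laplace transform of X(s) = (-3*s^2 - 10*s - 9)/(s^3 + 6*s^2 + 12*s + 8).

Factor the denominator: s^3 + 6*s^2 + 12*s + 8 = (s + 2)^3.
Partial fraction decomposition gives [-3/(s + 2)] + [2/(s + 2)^2] + [-1/(s + 2)^3].
Invert each term: -3/(s + 2) ↔ -3e^(-2t); 2/(s + 2)^2 ↔ 2t·e^(-2t); -1/(s + 2)^3 ↔ (-1/2)t^2·e^(-2t).

-t^2*exp(-2*t)/2 + 2*t*exp(-2*t) - 3*exp(-2*t)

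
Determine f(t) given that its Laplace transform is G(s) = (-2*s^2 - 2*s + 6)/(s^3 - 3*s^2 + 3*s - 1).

f(t) = t^2*exp(t) - 6*t*exp(t) - 2*exp(t)

Factor the denominator: s^3 - 3*s^2 + 3*s - 1 = (s - 1)^3.
Partial fraction decomposition gives [-2/(s - 1)] + [-6/(s - 1)^2] + [2/(s - 1)^3].
Invert each term: -2/(s - 1) ↔ -2e^(t); -6/(s - 1)^2 ↔ -6t·e^(t); 2/(s - 1)^3 ↔ (1)t^2·e^(t).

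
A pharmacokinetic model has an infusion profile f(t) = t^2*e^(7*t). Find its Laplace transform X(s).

X(s) = 2/(s - 7)^3

L{e^(7t)} = 1/(s - 7).
Then apply L{t^2·g(t)} = (-1)^2 d^2/ds^2[G(s)] with G(s) = 1/(s - 7):
differentiating 2 times and applying the sign gives 2/(s - 7)^3.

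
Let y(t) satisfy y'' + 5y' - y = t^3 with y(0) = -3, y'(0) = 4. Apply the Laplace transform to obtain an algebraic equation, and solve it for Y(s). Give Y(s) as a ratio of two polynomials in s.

Transform both sides with L{·}.
With L{y''} = s^2 Y - s·y(0) - y'(0) and L{y'} = sY - y(0), with y(0) = -3, y'(0) = 4: the LHS transforms to (s^2 + 5*s - 1)Y - (-3*s - 11).
The right side is L{t^3} = 6/s^4.
So (s^2 + 5*s - 1)Y = 6/s^4 + (-3*s - 11).
Divide through and combine into a single rational function.

Y(s) = (-3*s^5 - 11*s^4 + 6)/(s^6 + 5*s^5 - s^4)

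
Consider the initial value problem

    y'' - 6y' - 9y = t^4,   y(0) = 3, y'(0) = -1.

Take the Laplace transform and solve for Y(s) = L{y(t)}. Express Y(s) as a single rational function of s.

Y(s) = (3*s^6 - 19*s^5 + 24)/(s^7 - 6*s^6 - 9*s^5)

Take the Laplace transform of both sides.
Using L{y''} = s^2 Y - s·y(0) - y'(0) and L{y'} = sY - y(0), with y(0) = 3, y'(0) = -1, the left side becomes (s^2 - 6*s - 9)Y - (3*s - 19).
The right side is L{t^4} = 24/s^5.
So (s^2 - 6*s - 9)Y = 24/s^5 + (3*s - 19).
Isolate Y and clear denominators.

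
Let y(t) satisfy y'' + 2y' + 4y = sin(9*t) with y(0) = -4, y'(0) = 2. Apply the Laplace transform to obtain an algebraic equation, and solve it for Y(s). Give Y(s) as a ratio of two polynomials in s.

Transform both sides with L{·}.
The derivative rules (L{y''} = s^2 Y - s·y(0) - y'(0) and L{y'} = sY - y(0), with y(0) = -4, y'(0) = 2) turn the left side into (s^2 + 2*s + 4)Y - (-4*s - 6).
The right side is L{sin(9*t)} = 9/(s^2 + 81).
So (s^2 + 2*s + 4)Y = 9/(s^2 + 81) + (-4*s - 6).
Isolate Y and clear denominators.

Y(s) = (-4*s^3 - 6*s^2 - 324*s - 477)/(s^4 + 2*s^3 + 85*s^2 + 162*s + 324)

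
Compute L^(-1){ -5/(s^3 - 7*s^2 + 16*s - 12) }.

Factor the denominator: s^3 - 7*s^2 + 16*s - 12 = (s - 3)*(s - 2)^2.
Partial fraction decomposition gives [5/(s - 2)] + [5/(s - 2)^2] + [-5/(s - 3)].
Invert each term: 5/(s - 2) ↔ 5e^(2t); 5/(s - 2)^2 ↔ 5t·e^(2t); -5/(s - 3) ↔ -5e^(3t).

5*t*exp(2*t) - 5*exp(3*t) + 5*exp(2*t)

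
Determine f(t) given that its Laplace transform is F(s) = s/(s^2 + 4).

f(t) = cos(2*t)

Since L{cos(2t)} = s/(s^2 + 4), the inverse is cos(2*t).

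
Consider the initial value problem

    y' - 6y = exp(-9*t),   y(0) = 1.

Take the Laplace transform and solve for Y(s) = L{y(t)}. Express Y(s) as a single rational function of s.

Take the Laplace transform of both sides.
The derivative rules (L{y'} = sY - y(0) = sY - 1) turn the left side into (s - 6)Y - (1).
The right side is L{exp(-9*t)} = 1/(s + 9).
So (s - 6)Y = 1/(s + 9) + (1).
Solve for Y(s) and write it as one ratio of polynomials.

Y(s) = (s + 10)/(s^2 + 3*s - 54)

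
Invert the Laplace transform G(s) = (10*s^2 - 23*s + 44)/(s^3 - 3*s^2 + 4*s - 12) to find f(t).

Factor the denominator: s^3 - 3*s^2 + 4*s - 12 = (s - 3)*(s^2 + 4).
Partial fraction decomposition gives [5/(s - 3)] + [5*s/(s^2 + 4)] + [-8/(s^2 + 4)].
Invert each term: 5/(s - 3) ↔ 5e^(3t); 5·s/(s^2 + 4) ↔ 5cos(2t); -4·2/(s^2 + 4) ↔ -4sin(2t).

f(t) = 5*exp(3*t) - 4*sin(2*t) + 5*cos(2*t)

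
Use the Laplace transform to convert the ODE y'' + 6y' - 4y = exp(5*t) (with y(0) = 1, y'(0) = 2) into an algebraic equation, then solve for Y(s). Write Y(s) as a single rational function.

Transform both sides with L{·}.
The derivative rules (L{y''} = s^2 Y - s·y(0) - y'(0) and L{y'} = sY - y(0), with y(0) = 1, y'(0) = 2) turn the left side into (s^2 + 6*s - 4)Y - (s + 8).
The right side is L{exp(5*t)} = 1/(s - 5).
So (s^2 + 6*s - 4)Y = 1/(s - 5) + (s + 8).
Isolate Y and clear denominators.

Y(s) = (s^2 + 3*s - 39)/(s^3 + s^2 - 34*s + 20)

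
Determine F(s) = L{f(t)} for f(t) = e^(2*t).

F(s) = 1/(s - 2)

L{e^(2t)} = 1/(s - 2).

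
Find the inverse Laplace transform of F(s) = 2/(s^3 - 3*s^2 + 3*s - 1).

t^2*exp(t)

Rewrite the denominator: s^3 - 3*s^2 + 3*s - 1 = (s - 1)^3.
The form in (s - 1) signals a first-shifting-theorem factor e^(t).
Since L{t^2} = 2!/s^3 = 2/s^3, the inverse is t^2*e^(t).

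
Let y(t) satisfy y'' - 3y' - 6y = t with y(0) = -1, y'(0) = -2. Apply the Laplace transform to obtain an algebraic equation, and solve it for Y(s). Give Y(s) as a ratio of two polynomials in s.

Take the Laplace transform of both sides.
Using L{y''} = s^2 Y - s·y(0) - y'(0) and L{y'} = sY - y(0), with y(0) = -1, y'(0) = -2, the left side becomes (s^2 - 3*s - 6)Y - (-s + 1).
The right side is L{t} = s^(-2).
So (s^2 - 3*s - 6)Y = s^(-2) + (-s + 1).
Solve for Y(s) and write it as one ratio of polynomials.

Y(s) = (-s^3 + s^2 + 1)/(s^4 - 3*s^3 - 6*s^2)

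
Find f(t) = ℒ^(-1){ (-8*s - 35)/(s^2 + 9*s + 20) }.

Factor the denominator: s^2 + 9*s + 20 = (s + 4)*(s + 5).
Partial fraction decomposition gives [-5/(s + 5)] + [-3/(s + 4)].
Invert each term: -5/(s + 5) ↔ -5e^(-5t); -3/(s + 4) ↔ -3e^(-4t).

f(t) = -3*exp(-4*t) - 5*exp(-5*t)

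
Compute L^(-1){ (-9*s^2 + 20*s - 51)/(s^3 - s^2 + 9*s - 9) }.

-4*exp(t) + 5*sin(3*t) - 5*cos(3*t)

Factor the denominator: s^3 - s^2 + 9*s - 9 = (s - 1)*(s^2 + 9).
Partial fraction decomposition gives [-4/(s - 1)] + [-5*s/(s^2 + 9)] + [15/(s^2 + 9)].
Invert each term: -4/(s - 1) ↔ -4e^(t); -5·s/(s^2 + 9) ↔ -5cos(3t); 5·3/(s^2 + 9) ↔ 5sin(3t).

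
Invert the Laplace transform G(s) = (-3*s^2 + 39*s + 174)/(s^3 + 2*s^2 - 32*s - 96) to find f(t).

f(t) = 3*t*exp(-4*t) + 3*exp(6*t) - 6*exp(-4*t)

Factor the denominator: s^3 + 2*s^2 - 32*s - 96 = (s - 6)*(s + 4)^2.
Partial fraction decomposition gives [-6/(s + 4)] + [3/(s + 4)^2] + [3/(s - 6)].
Invert each term: -6/(s + 4) ↔ -6e^(-4t); 3/(s + 4)^2 ↔ 3t·e^(-4t); 3/(s - 6) ↔ 3e^(6t).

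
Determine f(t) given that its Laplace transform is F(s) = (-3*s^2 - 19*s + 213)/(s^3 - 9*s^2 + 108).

f(t) = -t*exp(6*t) - 6*exp(6*t) + 3*exp(-3*t)

Factor the denominator: s^3 - 9*s^2 + 108 = (s - 6)^2*(s + 3).
Partial fraction decomposition gives [-6/(s - 6)] + [-1/(s - 6)^2] + [3/(s + 3)].
Invert each term: -6/(s - 6) ↔ -6e^(6t); -1/(s - 6)^2 ↔ -t·e^(6t); 3/(s + 3) ↔ 3e^(-3t).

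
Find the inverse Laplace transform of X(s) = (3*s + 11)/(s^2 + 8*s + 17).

Complete the square in the denominator: s^2 + 8*s + 17 = (s + 4)^2 + 1^2.
Split the numerator to match: 3*s + 11 = 3·(s + 4) - 1·1.
Invert each term: 3·(s + 4)/((s + 4)^2 + 1) ↔ 3e^(-4t)cos(t); -1·1/((s + 4)^2 + 1) ↔ -e^(-4t)sin(t).

-exp(-4*t)*sin(t) + 3*exp(-4*t)*cos(t)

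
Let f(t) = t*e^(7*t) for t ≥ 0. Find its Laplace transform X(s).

L{e^(7t)} = 1/(s - 7).
Then apply L{t·g(t)} = -d/ds[G(s)] with G(s) = 1/(s - 7):
differentiating 1 time and applying the sign gives (s - 7)^(-2).

X(s) = (s - 7)^(-2)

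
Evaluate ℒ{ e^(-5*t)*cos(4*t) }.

L{cos(4t)} = s/(s^2 + 16).
By the first shifting theorem, multiplying by e^(-5t) replaces s with s + 5.

(s + 5)/((s + 5)^2 + 16)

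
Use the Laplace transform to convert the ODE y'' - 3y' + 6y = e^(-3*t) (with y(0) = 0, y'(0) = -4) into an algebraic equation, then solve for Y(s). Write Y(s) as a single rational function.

Transform both sides with L{·}.
Using L{y''} = s^2 Y - s·y(0) - y'(0) and L{y'} = sY - y(0), with y(0) = 0, y'(0) = -4, the left side becomes (s^2 - 3*s + 6)Y - (-4).
The right side is L{e^(-3*t)} = 1/(s + 3).
So (s^2 - 3*s + 6)Y = 1/(s + 3) + (-4).
Solve for Y(s) and write it as one ratio of polynomials.

Y(s) = (-4*s - 11)/(s^3 - 3*s + 18)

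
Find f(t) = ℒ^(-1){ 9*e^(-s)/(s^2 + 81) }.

The factor e^(-s) signals a time shift by c = 1 (second shifting theorem).
L{sin(9t)} = 9/(s^2 + 81), so L^-1{9/(s^2 + 81)} = sin(9*t).
Hence the inverse is u(t - 1) times that function evaluated at t - 1.

f(t) = Heaviside(t - 1)*(sin(9*t - 9))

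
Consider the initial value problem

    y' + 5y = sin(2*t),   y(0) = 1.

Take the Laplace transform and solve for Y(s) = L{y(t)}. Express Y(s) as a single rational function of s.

Take the Laplace transform of both sides.
The derivative rules (L{y'} = sY - y(0) = sY - 1) turn the left side into (s + 5)Y - (1).
The right side is L{sin(2*t)} = 2/(s^2 + 4).
So (s + 5)Y = 2/(s^2 + 4) + (1).
Solve for Y(s) and write it as one ratio of polynomials.

Y(s) = (s^2 + 6)/(s^3 + 5*s^2 + 4*s + 20)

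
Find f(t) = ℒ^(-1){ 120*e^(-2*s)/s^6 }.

f(t) = Heaviside(t - 2)*((t - 2)^5)

The factor e^(-2s) signals a time shift by c = 2 (second shifting theorem).
L{t^5} = 5!/s^6 = 120/s^6, so L^-1{120/s^6} = t^5.
Hence the inverse is u(t - 2) times that function evaluated at t - 2.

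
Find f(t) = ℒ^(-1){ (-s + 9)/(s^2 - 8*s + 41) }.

f(t) = exp(4*t)*sin(5*t) - exp(4*t)*cos(5*t)

Complete the square in the denominator: s^2 - 8*s + 41 = (s - 4)^2 + 5^2.
Split the numerator to match: -s + 9 = -1·(s - 4) + 1·5.
Invert each term: -1·(s - 4)/((s - 4)^2 + 25) ↔ -e^(4t)cos(5t); 1·5/((s - 4)^2 + 25) ↔ e^(4t)sin(5t).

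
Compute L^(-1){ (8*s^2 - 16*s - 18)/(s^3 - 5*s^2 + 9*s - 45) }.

3*exp(5*t) + 3*sin(3*t) + 5*cos(3*t)

Factor the denominator: s^3 - 5*s^2 + 9*s - 45 = (s - 5)*(s^2 + 9).
Partial fraction decomposition gives [3/(s - 5)] + [5*s/(s^2 + 9)] + [9/(s^2 + 9)].
Invert each term: 3/(s - 5) ↔ 3e^(5t); 5·s/(s^2 + 9) ↔ 5cos(3t); 3·3/(s^2 + 9) ↔ 3sin(3t).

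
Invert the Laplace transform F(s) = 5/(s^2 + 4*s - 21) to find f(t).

f(t) = exp(-2*t)*sinh(5*t)

Rewrite the denominator: s^2 + 4*s - 21 = (s + 2)^2 - 25.
The form in (s + 2) signals a first-shifting-theorem factor e^(-2t).
Since L{sinh(5t)} = 5/(s^2 - 25), the inverse is e^(-2*t)*sinh(5*t).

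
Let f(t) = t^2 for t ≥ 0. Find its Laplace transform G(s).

G(s) = 2/s^3

L{t^2} = 2!/s^3 = 2/s^3.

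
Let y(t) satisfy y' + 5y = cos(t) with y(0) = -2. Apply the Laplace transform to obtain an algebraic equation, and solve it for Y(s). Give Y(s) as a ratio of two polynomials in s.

Apply the Laplace transform to the equation.
Using L{y'} = sY - y(0) = sY - (-2), the left side becomes (s + 5)Y - (-2).
The right side is L{cos(t)} = s/(s^2 + 1).
So (s + 5)Y = s/(s^2 + 1) + (-2).
Isolate Y and clear denominators.

Y(s) = (-2*s^2 + s - 2)/(s^3 + 5*s^2 + s + 5)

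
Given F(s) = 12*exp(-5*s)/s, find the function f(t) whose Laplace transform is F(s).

The factor e^(-5s) signals a time shift by c = 5 (second shifting theorem).
L{12} = 12/s, so L^-1{12/s} = 12.
Hence the inverse is u(t - 5) times that function evaluated at t - 5.

f(t) = Heaviside(t - 5)*(12)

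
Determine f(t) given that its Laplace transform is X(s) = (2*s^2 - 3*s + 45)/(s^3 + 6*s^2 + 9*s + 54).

Factor the denominator: s^3 + 6*s^2 + 9*s + 54 = (s + 6)*(s^2 + 9).
Partial fraction decomposition gives [3/(s + 6)] + [-s/(s^2 + 9)] + [3/(s^2 + 9)].
Invert each term: 3/(s + 6) ↔ 3e^(-6t); -1·s/(s^2 + 9) ↔ -cos(3t); 1·3/(s^2 + 9) ↔ sin(3t).

f(t) = sin(3*t) - cos(3*t) + 3*exp(-6*t)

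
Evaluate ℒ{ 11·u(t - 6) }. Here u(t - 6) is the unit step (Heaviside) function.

11*exp(-6*s)/s

By the second shifting theorem, L{u(t - c)·g(t - c)} = e^(-cs)·H(s) with c = 6 and H(s) = L{g(t)}.
L{11} = 11/s.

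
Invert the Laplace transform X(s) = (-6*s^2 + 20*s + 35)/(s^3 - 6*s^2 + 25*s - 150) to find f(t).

Factor the denominator: s^3 - 6*s^2 + 25*s - 150 = (s - 6)*(s^2 + 25).
Partial fraction decomposition gives [-1/(s - 6)] + [-5*s/(s^2 + 25)] + [-10/(s^2 + 25)].
Invert each term: -1/(s - 6) ↔ -e^(6t); -5·s/(s^2 + 25) ↔ -5cos(5t); -2·5/(s^2 + 25) ↔ -2sin(5t).

f(t) = -exp(6*t) - 2*sin(5*t) - 5*cos(5*t)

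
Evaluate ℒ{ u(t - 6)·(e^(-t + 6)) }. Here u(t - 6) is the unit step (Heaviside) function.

exp(-6*s)/(s + 1)

By the second shifting theorem, L{u(t - c)·g(t - c)} = e^(-cs)·G(s) with c = 6 and G(s) = L{g(t)}.
L{e^(-t)} = 1/(s + 1).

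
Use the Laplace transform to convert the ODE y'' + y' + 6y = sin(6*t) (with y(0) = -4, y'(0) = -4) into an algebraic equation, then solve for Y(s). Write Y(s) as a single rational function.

Y(s) = (-4*s^3 - 8*s^2 - 144*s - 282)/(s^4 + s^3 + 42*s^2 + 36*s + 216)

Transform both sides with L{·}.
The derivative rules (L{y''} = s^2 Y - s·y(0) - y'(0) and L{y'} = sY - y(0), with y(0) = -4, y'(0) = -4) turn the left side into (s^2 + s + 6)Y - (-4*s - 8).
The right side is L{sin(6*t)} = 6/(s^2 + 36).
So (s^2 + s + 6)Y = 6/(s^2 + 36) + (-4*s - 8).
Isolate Y and clear denominators.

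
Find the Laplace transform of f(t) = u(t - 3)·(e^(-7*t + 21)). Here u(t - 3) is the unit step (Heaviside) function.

By the second shifting theorem, L{u(t - c)·g(t - c)} = e^(-cs)·G(s) with c = 3 and G(s) = L{g(t)}.
L{e^(-7t)} = 1/(s + 7).

exp(-3*s)/(s + 7)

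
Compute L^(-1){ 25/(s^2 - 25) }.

Since L{sinh(5t)} = 5/(s^2 - 25), the inverse is sinh(5*t), scaled by 5.

5*sinh(5*t)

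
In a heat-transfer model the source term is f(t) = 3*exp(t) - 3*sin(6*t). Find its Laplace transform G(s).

G(s) = -18/(s^2 + 36) + 3/(s - 1)

The transform is linear, so treat each term independently.
(-3)·[L{sin(6t)} = 6/(s^2 + 36)]; (3)·[L{e^(t)} = 1/(s - 1)].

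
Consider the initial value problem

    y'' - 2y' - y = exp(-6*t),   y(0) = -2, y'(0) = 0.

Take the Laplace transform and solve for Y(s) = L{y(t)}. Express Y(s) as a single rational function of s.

Take the Laplace transform of both sides.
Using L{y''} = s^2 Y - s·y(0) - y'(0) and L{y'} = sY - y(0), with y(0) = -2, y'(0) = 0, the left side becomes (s^2 - 2*s - 1)Y - (-2*s + 4).
The right side is L{exp(-6*t)} = 1/(s + 6).
So (s^2 - 2*s - 1)Y = 1/(s + 6) + (-2*s + 4).
Isolate Y and clear denominators.

Y(s) = (-2*s^2 - 8*s + 25)/(s^3 + 4*s^2 - 13*s - 6)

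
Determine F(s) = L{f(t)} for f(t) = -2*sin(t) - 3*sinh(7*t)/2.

F(s) = -2/(s^2 + 1) - 21/(2*(s^2 - 49))

Apply the Laplace transform termwise.
(-3/2)·[L{sinh(7t)} = 7/(s^2 - 49)]; (-2)·[L{sin(t)} = 1/(s^2 + 1)].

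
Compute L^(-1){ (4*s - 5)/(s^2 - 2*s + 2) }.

-exp(t)*sin(t) + 4*exp(t)*cos(t)

Complete the square in the denominator: s^2 - 2*s + 2 = (s - 1)^2 + 1^2.
Split the numerator to match: 4*s - 5 = 4·(s - 1) - 1·1.
Invert each term: 4·(s - 1)/((s - 1)^2 + 1) ↔ 4e^(t)cos(t); -1·1/((s - 1)^2 + 1) ↔ -e^(t)sin(t).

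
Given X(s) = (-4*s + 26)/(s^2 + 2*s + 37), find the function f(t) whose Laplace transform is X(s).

f(t) = 5*exp(-t)*sin(6*t) - 4*exp(-t)*cos(6*t)

Complete the square in the denominator: s^2 + 2*s + 37 = (s + 1)^2 + 6^2.
Split the numerator to match: -4*s + 26 = -4·(s + 1) + 5·6.
Invert each term: -4·(s + 1)/((s + 1)^2 + 36) ↔ -4e^(-t)cos(6t); 5·6/((s + 1)^2 + 36) ↔ 5e^(-t)sin(6t).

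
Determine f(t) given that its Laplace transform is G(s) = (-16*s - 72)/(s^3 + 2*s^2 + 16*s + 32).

f(t) = -5*sin(4*t) + 2*cos(4*t) - 2*exp(-2*t)

Factor the denominator: s^3 + 2*s^2 + 16*s + 32 = (s + 2)*(s^2 + 16).
Partial fraction decomposition gives [-2/(s + 2)] + [2*s/(s^2 + 16)] + [-20/(s^2 + 16)].
Invert each term: -2/(s + 2) ↔ -2e^(-2t); 2·s/(s^2 + 16) ↔ 2cos(4t); -5·4/(s^2 + 16) ↔ -5sin(4t).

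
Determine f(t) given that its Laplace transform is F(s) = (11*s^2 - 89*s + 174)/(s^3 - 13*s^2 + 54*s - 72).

Factor the denominator: s^3 - 13*s^2 + 54*s - 72 = (s - 6)*(s - 4)*(s - 3).
Partial fraction decomposition gives [2/(s - 3)] + [3/(s - 4)] + [6/(s - 6)].
Invert each term: 2/(s - 3) ↔ 2e^(3t); 3/(s - 4) ↔ 3e^(4t); 6/(s - 6) ↔ 6e^(6t).

f(t) = 6*exp(6*t) + 3*exp(4*t) + 2*exp(3*t)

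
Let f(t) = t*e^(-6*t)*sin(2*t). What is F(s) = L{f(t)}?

F(s) = 4*(s + 6)/(s^2 + 12*s + 40)^2

L{sin(2t)} = 2/(s^2 + 4).
Multiplying by e^(-6t) shifts s → s + 6, so L{e^(-6*t)*sin(2*t)} = 2/((s + 6)^2 + 4).
Then apply L{t·g(t)} = -d/ds[G(s)] with G(s) = 2/((s + 6)^2 + 4):
differentiating 1 time and applying the sign gives 4*(s + 6)/(s^2 + 12*s + 40)^2.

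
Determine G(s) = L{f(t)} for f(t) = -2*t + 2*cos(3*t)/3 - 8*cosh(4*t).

The transform is linear, so treat each term independently.
(-2)·[L{t} = 1!/s^2 = 1/s^2]; (-8)·[L{cosh(4t)} = s/(s^2 - 16)]; (2/3)·[L{cos(3t)} = s/(s^2 + 9)].

G(s) = 2*s/(3*(s^2 + 9)) - 8*s/(s^2 - 16) - 2/s^2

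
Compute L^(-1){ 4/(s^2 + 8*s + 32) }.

exp(-4*t)*sin(4*t)

Rewrite the denominator: s^2 + 8*s + 32 = (s + 4)^2 + 16.
The form in (s + 4) signals a first-shifting-theorem factor e^(-4t).
Since L{sin(4t)} = 4/(s^2 + 16), the inverse is e^(-4*t)*sin(4*t).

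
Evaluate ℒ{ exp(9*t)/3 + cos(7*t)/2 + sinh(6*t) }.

The transform is linear, so treat each term independently.
(1/3)·[L{e^(9t)} = 1/(s - 9)]; (1/2)·[L{cos(7t)} = s/(s^2 + 49)]; L{sinh(6t)} = 6/(s^2 - 36).

s/(2*(s^2 + 49)) + 6/(s^2 - 36) + 1/(3*(s - 9))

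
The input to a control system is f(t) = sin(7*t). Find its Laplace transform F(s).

F(s) = 7/(s^2 + 49)

L{sin(7t)} = 7/(s^2 + 49).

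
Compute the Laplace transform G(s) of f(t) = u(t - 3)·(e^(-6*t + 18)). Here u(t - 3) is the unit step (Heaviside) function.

G(s) = exp(-3*s)/(s + 6)

By the second shifting theorem, L{u(t - c)·g(t - c)} = e^(-cs)·H(s) with c = 3 and H(s) = L{g(t)}.
L{e^(-6t)} = 1/(s + 6).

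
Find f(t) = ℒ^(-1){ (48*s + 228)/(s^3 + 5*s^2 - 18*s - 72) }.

f(t) = 6*exp(4*t) - 4*exp(-3*t) - 2*exp(-6*t)

Factor the denominator: s^3 + 5*s^2 - 18*s - 72 = (s - 4)*(s + 3)*(s + 6).
Partial fraction decomposition gives [-2/(s + 6)] + [-4/(s + 3)] + [6/(s - 4)].
Invert each term: -2/(s + 6) ↔ -2e^(-6t); -4/(s + 3) ↔ -4e^(-3t); 6/(s - 4) ↔ 6e^(4t).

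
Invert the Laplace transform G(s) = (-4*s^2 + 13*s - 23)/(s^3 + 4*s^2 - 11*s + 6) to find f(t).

Factor the denominator: s^3 + 4*s^2 - 11*s + 6 = (s - 1)^2*(s + 6).
Partial fraction decomposition gives [1/(s - 1)] + [-2/(s - 1)^2] + [-5/(s + 6)].
Invert each term: 1/(s - 1) ↔ e^(t); -2/(s - 1)^2 ↔ -2t·e^(t); -5/(s + 6) ↔ -5e^(-6t).

f(t) = -2*t*exp(t) + exp(t) - 5*exp(-6*t)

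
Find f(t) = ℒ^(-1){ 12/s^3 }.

f(t) = 6*t^2

Since L{t^2} = 2!/s^3 = 2/s^3, the inverse is t^2, scaled by 6.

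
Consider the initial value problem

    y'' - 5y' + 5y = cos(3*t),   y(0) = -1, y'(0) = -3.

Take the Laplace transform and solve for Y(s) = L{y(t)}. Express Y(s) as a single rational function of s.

Laplace-transform each side.
With L{y''} = s^2 Y - s·y(0) - y'(0) and L{y'} = sY - y(0), with y(0) = -1, y'(0) = -3: the LHS transforms to (s^2 - 5*s + 5)Y - (-s + 2).
The right side is L{cos(3*t)} = s/(s^2 + 9).
So (s^2 - 5*s + 5)Y = s/(s^2 + 9) + (-s + 2).
Divide through and combine into a single rational function.

Y(s) = (-s^3 + 2*s^2 - 8*s + 18)/(s^4 - 5*s^3 + 14*s^2 - 45*s + 45)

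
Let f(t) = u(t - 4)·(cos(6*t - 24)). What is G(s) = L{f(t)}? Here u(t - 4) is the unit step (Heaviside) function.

G(s) = s*exp(-4*s)/(s^2 + 36)

By the second shifting theorem, L{u(t - c)·g(t - c)} = e^(-cs)·H(s) with c = 4 and H(s) = L{g(t)}.
L{cos(6t)} = s/(s^2 + 36).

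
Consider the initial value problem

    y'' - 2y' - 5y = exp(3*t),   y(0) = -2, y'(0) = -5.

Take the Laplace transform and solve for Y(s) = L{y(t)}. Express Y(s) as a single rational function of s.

Y(s) = (-2*s^2 + 5*s + 4)/(s^3 - 5*s^2 + s + 15)

Apply the Laplace transform to the equation.
Using L{y''} = s^2 Y - s·y(0) - y'(0) and L{y'} = sY - y(0), with y(0) = -2, y'(0) = -5, the left side becomes (s^2 - 2*s - 5)Y - (-2*s - 1).
The right side is L{exp(3*t)} = 1/(s - 3).
So (s^2 - 2*s - 5)Y = 1/(s - 3) + (-2*s - 1).
Isolate Y and clear denominators.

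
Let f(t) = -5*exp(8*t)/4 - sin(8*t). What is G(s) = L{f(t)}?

Apply the Laplace transform termwise.
(-1)·[L{sin(8t)} = 8/(s^2 + 64)]; (-5/4)·[L{e^(8t)} = 1/(s - 8)].

G(s) = -8/(s^2 + 64) - 5/(4*(s - 8))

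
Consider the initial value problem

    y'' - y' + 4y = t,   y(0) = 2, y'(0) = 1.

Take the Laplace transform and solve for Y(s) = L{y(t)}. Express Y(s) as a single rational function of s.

Apply the Laplace transform to the equation.
With L{y''} = s^2 Y - s·y(0) - y'(0) and L{y'} = sY - y(0), with y(0) = 2, y'(0) = 1: the LHS transforms to (s^2 - s + 4)Y - (2*s - 1).
The right side is L{t} = s^(-2).
So (s^2 - s + 4)Y = s^(-2) + (2*s - 1).
Solve for Y(s) and write it as one ratio of polynomials.

Y(s) = (2*s^3 - s^2 + 1)/(s^4 - s^3 + 4*s^2)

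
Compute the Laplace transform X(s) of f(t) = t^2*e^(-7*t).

X(s) = 2/(s + 7)^3

L{e^(-7t)} = 1/(s + 7).
Then apply L{t^2·g(t)} = (-1)^2 d^2/ds^2[G(s)] with G(s) = 1/(s + 7):
differentiating 2 times and applying the sign gives 2/(s + 7)^3.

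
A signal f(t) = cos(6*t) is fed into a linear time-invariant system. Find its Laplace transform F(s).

L{cos(6t)} = s/(s^2 + 36).

F(s) = s/(s^2 + 36)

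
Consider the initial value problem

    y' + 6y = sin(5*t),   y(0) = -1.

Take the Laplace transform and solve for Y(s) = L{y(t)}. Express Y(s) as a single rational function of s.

Laplace-transform each side.
Using L{y'} = sY - y(0) = sY - (-1), the left side becomes (s + 6)Y - (-1).
The right side is L{sin(5*t)} = 5/(s^2 + 25).
So (s + 6)Y = 5/(s^2 + 25) + (-1).
Divide through and combine into a single rational function.

Y(s) = (-s^2 - 20)/(s^3 + 6*s^2 + 25*s + 150)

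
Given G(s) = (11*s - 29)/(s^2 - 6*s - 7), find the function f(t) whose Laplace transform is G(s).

Factor the denominator: s^2 - 6*s - 7 = (s - 7)*(s + 1).
Partial fraction decomposition gives [6/(s - 7)] + [5/(s + 1)].
Invert each term: 6/(s - 7) ↔ 6e^(7t); 5/(s + 1) ↔ 5e^(-t).

f(t) = 6*exp(7*t) + 5*exp(-t)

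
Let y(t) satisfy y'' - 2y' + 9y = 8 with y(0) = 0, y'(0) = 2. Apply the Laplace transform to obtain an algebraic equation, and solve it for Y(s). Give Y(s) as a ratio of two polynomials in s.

Y(s) = (2*s + 8)/(s^3 - 2*s^2 + 9*s)

Laplace-transform each side.
Using L{y''} = s^2 Y - s·y(0) - y'(0) and L{y'} = sY - y(0), with y(0) = 0, y'(0) = 2, the left side becomes (s^2 - 2*s + 9)Y - (2).
The right side is L{8} = 8/s.
So (s^2 - 2*s + 9)Y = 8/s + (2).
Isolate Y and clear denominators.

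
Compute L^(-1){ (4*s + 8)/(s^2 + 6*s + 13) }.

-2*exp(-3*t)*sin(2*t) + 4*exp(-3*t)*cos(2*t)

Complete the square in the denominator: s^2 + 6*s + 13 = (s + 3)^2 + 2^2.
Split the numerator to match: 4*s + 8 = 4·(s + 3) - 2·2.
Invert each term: 4·(s + 3)/((s + 3)^2 + 4) ↔ 4e^(-3t)cos(2t); -2·2/((s + 3)^2 + 4) ↔ -2e^(-3t)sin(2t).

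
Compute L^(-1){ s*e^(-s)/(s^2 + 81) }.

Heaviside(t - 1)*(cos(9*t - 9))

The factor e^(-s) signals a time shift by c = 1 (second shifting theorem).
L{cos(9t)} = s/(s^2 + 81), so L^-1{s/(s^2 + 81)} = cos(9*t).
Hence the inverse is u(t - 1) times that function evaluated at t - 1.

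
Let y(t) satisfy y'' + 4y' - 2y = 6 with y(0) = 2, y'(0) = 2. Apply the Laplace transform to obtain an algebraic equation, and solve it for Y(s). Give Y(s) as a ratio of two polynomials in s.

Transform both sides with L{·}.
The derivative rules (L{y''} = s^2 Y - s·y(0) - y'(0) and L{y'} = sY - y(0), with y(0) = 2, y'(0) = 2) turn the left side into (s^2 + 4*s - 2)Y - (2*s + 10).
The right side is L{6} = 6/s.
So (s^2 + 4*s - 2)Y = 6/s + (2*s + 10).
Isolate Y and clear denominators.

Y(s) = (2*s^2 + 10*s + 6)/(s^3 + 4*s^2 - 2*s)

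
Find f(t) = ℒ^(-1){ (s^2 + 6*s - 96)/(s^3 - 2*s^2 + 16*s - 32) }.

f(t) = -4*exp(2*t) + 4*sin(4*t) + 5*cos(4*t)

Factor the denominator: s^3 - 2*s^2 + 16*s - 32 = (s - 2)*(s^2 + 16).
Partial fraction decomposition gives [-4/(s - 2)] + [5*s/(s^2 + 16)] + [16/(s^2 + 16)].
Invert each term: -4/(s - 2) ↔ -4e^(2t); 5·s/(s^2 + 16) ↔ 5cos(4t); 4·4/(s^2 + 16) ↔ 4sin(4t).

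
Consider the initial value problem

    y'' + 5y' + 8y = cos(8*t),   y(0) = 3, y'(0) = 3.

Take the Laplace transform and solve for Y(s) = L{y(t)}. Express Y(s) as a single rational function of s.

Y(s) = (3*s^3 + 18*s^2 + 193*s + 1152)/(s^4 + 5*s^3 + 72*s^2 + 320*s + 512)

Laplace-transform each side.
With L{y''} = s^2 Y - s·y(0) - y'(0) and L{y'} = sY - y(0), with y(0) = 3, y'(0) = 3: the LHS transforms to (s^2 + 5*s + 8)Y - (3*s + 18).
The right side is L{cos(8*t)} = s/(s^2 + 64).
So (s^2 + 5*s + 8)Y = s/(s^2 + 64) + (3*s + 18).
Divide through and combine into a single rational function.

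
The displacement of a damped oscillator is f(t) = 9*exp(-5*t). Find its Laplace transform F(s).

L{9} = 9/s.
By the first shifting theorem, multiplying by e^(-5t) replaces s with s + 5.

F(s) = 9/(s + 5)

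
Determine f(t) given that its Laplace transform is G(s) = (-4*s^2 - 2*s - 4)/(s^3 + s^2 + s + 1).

Factor the denominator: s^3 + s^2 + s + 1 = (s + 1)*(s^2 + 1).
Partial fraction decomposition gives [-3/(s + 1)] + [-s/(s^2 + 1)] + [-1/(s^2 + 1)].
Invert each term: -3/(s + 1) ↔ -3e^(-t); -1·s/(s^2 + 1) ↔ -cos(t); -1·1/(s^2 + 1) ↔ -sin(t).

f(t) = -sin(t) - cos(t) - 3*exp(-t)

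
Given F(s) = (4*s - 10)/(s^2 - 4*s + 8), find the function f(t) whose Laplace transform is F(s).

Complete the square in the denominator: s^2 - 4*s + 8 = (s - 2)^2 + 2^2.
Split the numerator to match: 4*s - 10 = 4·(s - 2) - 1·2.
Invert each term: 4·(s - 2)/((s - 2)^2 + 4) ↔ 4e^(2t)cos(2t); -1·2/((s - 2)^2 + 4) ↔ -e^(2t)sin(2t).

f(t) = -exp(2*t)*sin(2*t) + 4*exp(2*t)*cos(2*t)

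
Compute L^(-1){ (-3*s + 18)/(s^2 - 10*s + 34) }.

Complete the square in the denominator: s^2 - 10*s + 34 = (s - 5)^2 + 3^2.
Split the numerator to match: -3*s + 18 = -3·(s - 5) + 1·3.
Invert each term: -3·(s - 5)/((s - 5)^2 + 9) ↔ -3e^(5t)cos(3t); 1·3/((s - 5)^2 + 9) ↔ e^(5t)sin(3t).

exp(5*t)*sin(3*t) - 3*exp(5*t)*cos(3*t)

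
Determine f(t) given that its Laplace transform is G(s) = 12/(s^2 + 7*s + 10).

Factor the denominator: s^2 + 7*s + 10 = (s + 2)*(s + 5).
Partial fraction decomposition gives [4/(s + 2)] + [-4/(s + 5)].
Invert each term: 4/(s + 2) ↔ 4e^(-2t); -4/(s + 5) ↔ -4e^(-5t).

f(t) = 4*exp(-2*t) - 4*exp(-5*t)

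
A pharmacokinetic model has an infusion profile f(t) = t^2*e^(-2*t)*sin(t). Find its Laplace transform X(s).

L{sin(t)} = 1/(s^2 + 1).
Multiplying by e^(-2t) shifts s → s + 2, so L{e^(-2*t)*sin(t)} = 1/((s + 2)^2 + 1).
Then apply L{t^2·g(t)} = (-1)^2 d^2/ds^2[G(s)] with G(s) = 1/((s + 2)^2 + 1):
differentiating 2 times and applying the sign gives 2*(3*s^2 + 12*s + 11)/(s^2 + 4*s + 5)^3.

X(s) = 2*(3*s^2 + 12*s + 11)/(s^2 + 4*s + 5)^3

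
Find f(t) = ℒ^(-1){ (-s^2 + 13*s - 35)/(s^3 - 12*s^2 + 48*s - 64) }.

f(t) = t^2*exp(4*t)/2 + 5*t*exp(4*t) - exp(4*t)

Factor the denominator: s^3 - 12*s^2 + 48*s - 64 = (s - 4)^3.
Partial fraction decomposition gives [-1/(s - 4)] + [5/(s - 4)^2] + [(s - 4)^(-3)].
Invert each term: -1/(s - 4) ↔ -e^(4t); 5/(s - 4)^2 ↔ 5t·e^(4t); 1/(s - 4)^3 ↔ (1/2)t^2·e^(4t).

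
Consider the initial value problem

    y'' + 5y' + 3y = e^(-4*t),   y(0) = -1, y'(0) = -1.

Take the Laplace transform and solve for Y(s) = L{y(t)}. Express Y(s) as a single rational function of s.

Transform both sides with L{·}.
Using L{y''} = s^2 Y - s·y(0) - y'(0) and L{y'} = sY - y(0), with y(0) = -1, y'(0) = -1, the left side becomes (s^2 + 5*s + 3)Y - (-s - 6).
The right side is L{e^(-4*t)} = 1/(s + 4).
So (s^2 + 5*s + 3)Y = 1/(s + 4) + (-s - 6).
Solve for Y(s) and write it as one ratio of polynomials.

Y(s) = (-s^2 - 10*s - 23)/(s^3 + 9*s^2 + 23*s + 12)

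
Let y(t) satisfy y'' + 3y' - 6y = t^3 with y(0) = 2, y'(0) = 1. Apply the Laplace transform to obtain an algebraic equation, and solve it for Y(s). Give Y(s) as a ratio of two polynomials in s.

Transform both sides with L{·}.
With L{y''} = s^2 Y - s·y(0) - y'(0) and L{y'} = sY - y(0), with y(0) = 2, y'(0) = 1: the LHS transforms to (s^2 + 3*s - 6)Y - (2*s + 7).
The right side is L{t^3} = 6/s^4.
So (s^2 + 3*s - 6)Y = 6/s^4 + (2*s + 7).
Solve for Y(s) and write it as one ratio of polynomials.

Y(s) = (2*s^5 + 7*s^4 + 6)/(s^6 + 3*s^5 - 6*s^4)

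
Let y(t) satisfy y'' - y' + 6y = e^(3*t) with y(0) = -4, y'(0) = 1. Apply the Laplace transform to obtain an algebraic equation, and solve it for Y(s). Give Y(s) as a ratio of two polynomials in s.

Apply the Laplace transform to the equation.
Using L{y''} = s^2 Y - s·y(0) - y'(0) and L{y'} = sY - y(0), with y(0) = -4, y'(0) = 1, the left side becomes (s^2 - s + 6)Y - (-4*s + 5).
The right side is L{e^(3*t)} = 1/(s - 3).
So (s^2 - s + 6)Y = 1/(s - 3) + (-4*s + 5).
Isolate Y and clear denominators.

Y(s) = (-4*s^2 + 17*s - 14)/(s^3 - 4*s^2 + 9*s - 18)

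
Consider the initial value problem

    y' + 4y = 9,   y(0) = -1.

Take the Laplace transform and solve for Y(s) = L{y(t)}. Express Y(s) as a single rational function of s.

Y(s) = (-s + 9)/(s^2 + 4*s)

Transform both sides with L{·}.
Using L{y'} = sY - y(0) = sY - (-1), the left side becomes (s + 4)Y - (-1).
The right side is L{9} = 9/s.
So (s + 4)Y = 9/s + (-1).
Divide through and combine into a single rational function.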